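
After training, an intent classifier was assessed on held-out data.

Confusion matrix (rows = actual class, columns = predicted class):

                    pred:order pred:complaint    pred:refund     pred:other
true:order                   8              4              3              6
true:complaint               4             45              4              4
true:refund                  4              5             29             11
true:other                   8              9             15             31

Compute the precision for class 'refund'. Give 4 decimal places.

0.5686

Take TP from the diagonal, FP from the rest of the 'refund' prediction marginal, FN from the rest of the 'refund' actual marginal.
precision = TP/(TP+FP).
refund: TP=29, FP=3+4+15=22 → 29/51 = 0.56863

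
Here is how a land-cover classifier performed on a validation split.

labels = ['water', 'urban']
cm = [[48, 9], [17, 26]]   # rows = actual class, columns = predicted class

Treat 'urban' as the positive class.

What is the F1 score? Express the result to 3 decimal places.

0.667

Precision = TP/(TP+FP) = 26/35 = 0.7429
Recall = TP/(TP+FN) = 26/43 = 0.6047
F1 = 2·TP/(2·TP+FP+FN) = 52/78 = 0.667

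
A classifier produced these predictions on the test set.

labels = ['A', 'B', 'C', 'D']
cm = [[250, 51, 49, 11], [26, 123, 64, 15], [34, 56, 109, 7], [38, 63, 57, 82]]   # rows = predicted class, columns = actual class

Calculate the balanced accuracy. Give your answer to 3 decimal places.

0.560

Balanced accuracy = mean of per-class recall.
  A: recall = 250/348 = 0.7184
  B: recall = 123/293 = 0.4198
  C: recall = 109/279 = 0.3907
  D: recall = 82/115 = 0.7130
Mean = (0.7184 + 0.4198 + 0.3907 + 0.7130) / 4 = 0.560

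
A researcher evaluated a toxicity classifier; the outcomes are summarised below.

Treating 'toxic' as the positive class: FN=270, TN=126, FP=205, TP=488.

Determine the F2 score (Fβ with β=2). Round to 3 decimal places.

Fβ = (1+β²)·TP / ((1+β²)·TP + β²·FN + FP), with β²=4
= 5·488 / (5·488 + 4·270 + 205) = 0.655

0.655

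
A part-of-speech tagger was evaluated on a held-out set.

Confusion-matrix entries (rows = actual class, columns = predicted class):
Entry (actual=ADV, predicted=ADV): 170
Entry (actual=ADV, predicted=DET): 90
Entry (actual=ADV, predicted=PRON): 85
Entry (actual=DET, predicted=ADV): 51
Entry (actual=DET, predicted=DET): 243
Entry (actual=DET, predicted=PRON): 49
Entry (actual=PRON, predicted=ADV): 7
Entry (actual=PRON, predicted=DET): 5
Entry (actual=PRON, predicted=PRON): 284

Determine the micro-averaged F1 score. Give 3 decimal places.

0.708

Micro-averaging pools counts across classes: ΣTP=697, ΣFP=287, ΣFN=287.
Micro-F1 score = 2·TP/(2·TP+FP+FN) on pooled counts = 0.708 (equals overall accuracy in single-label multiclass).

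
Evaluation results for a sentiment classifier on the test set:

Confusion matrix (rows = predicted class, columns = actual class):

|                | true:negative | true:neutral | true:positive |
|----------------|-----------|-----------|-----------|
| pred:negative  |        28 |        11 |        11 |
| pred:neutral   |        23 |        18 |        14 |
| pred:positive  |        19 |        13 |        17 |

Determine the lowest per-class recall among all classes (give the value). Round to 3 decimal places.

0.400

Per-class recall (TP/(TP+FN)):
  negative: TP=28, FN=23+19=42 → 28/70 = 0.4000
  neutral: TP=18, FN=11+13=24 → 18/42 = 0.4286
  positive: TP=17, FN=11+14=25 → 17/42 = 0.4048
Lowest is class 'negative' with recall = 0.400.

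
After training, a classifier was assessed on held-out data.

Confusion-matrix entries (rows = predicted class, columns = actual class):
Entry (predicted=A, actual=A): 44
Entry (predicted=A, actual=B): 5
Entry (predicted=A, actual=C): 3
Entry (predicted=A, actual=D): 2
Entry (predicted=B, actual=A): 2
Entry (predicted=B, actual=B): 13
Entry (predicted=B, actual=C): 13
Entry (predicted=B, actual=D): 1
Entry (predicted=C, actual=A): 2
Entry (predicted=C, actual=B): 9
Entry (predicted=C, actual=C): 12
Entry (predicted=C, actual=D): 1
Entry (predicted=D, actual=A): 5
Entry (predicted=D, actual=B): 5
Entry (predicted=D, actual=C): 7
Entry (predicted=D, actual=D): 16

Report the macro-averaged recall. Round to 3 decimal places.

0.595

Per-class recall (TP/(TP+FN)):
  A: TP=44, FN=2+2+5=9 → 44/53 = 0.8302
  B: TP=13, FN=5+9+5=19 → 13/32 = 0.4063
  C: TP=12, FN=3+13+7=23 → 12/35 = 0.3429
  D: TP=16, FN=2+1+1=4 → 16/20 = 0.8000
Macro-recall = mean = (0.8302 + 0.4063 + 0.3429 + 0.8000) / 4 = 0.595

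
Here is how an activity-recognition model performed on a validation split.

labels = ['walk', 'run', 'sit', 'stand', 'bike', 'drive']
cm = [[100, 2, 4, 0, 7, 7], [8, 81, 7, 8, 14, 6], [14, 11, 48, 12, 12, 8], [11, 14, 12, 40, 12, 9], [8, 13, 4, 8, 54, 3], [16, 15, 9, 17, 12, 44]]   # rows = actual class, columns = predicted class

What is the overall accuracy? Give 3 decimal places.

Accuracy = trace / total = (100+81+48+40+54+44=367) / 650 = 367/650 = 0.565

0.565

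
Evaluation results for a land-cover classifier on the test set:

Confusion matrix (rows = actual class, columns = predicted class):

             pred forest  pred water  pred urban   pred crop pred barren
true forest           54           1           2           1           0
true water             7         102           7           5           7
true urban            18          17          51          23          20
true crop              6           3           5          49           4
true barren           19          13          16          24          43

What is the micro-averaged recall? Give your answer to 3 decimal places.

Micro-averaging pools counts across classes: ΣTP=299, ΣFP=198, ΣFN=198.
Micro-recall = TP/(TP+FN) on pooled counts = 0.602 (equals overall accuracy in single-label multiclass).

0.602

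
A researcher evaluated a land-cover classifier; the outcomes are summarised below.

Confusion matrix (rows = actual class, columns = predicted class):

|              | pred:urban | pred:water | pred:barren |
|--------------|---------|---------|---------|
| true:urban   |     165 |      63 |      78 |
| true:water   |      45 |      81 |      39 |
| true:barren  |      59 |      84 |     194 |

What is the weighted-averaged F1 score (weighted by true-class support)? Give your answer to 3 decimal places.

Per-class F1 score (2·TP/(2·TP+FP+FN)):
  urban: TP=165, FP=45+59=104, FN=63+78=141 → 330/575 = 0.5739
  water: TP=81, FP=63+84=147, FN=45+39=84 → 162/393 = 0.4122
  barren: TP=194, FP=78+39=117, FN=59+84=143 → 388/648 = 0.5988
Weighted-F1 score = Σ (supportᵢ/N)·F1 scoreᵢ with N=808: (306/808)·0.5739 + (165/808)·0.4122 + (337/808)·0.5988 = 0.551

0.551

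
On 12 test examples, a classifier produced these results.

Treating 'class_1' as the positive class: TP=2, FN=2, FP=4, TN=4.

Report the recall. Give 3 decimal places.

0.500

Recall = TP/(TP+FN) = 2/(2+2) = 2/4 = 0.500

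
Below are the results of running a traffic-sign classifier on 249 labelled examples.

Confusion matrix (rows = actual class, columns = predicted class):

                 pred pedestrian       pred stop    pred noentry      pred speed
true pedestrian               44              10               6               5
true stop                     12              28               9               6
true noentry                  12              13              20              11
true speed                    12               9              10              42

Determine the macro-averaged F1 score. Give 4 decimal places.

Per-class F1 score (2·TP/(2·TP+FP+FN)):
  pedestrian: TP=44, FP=12+12+12=36, FN=10+6+5=21 → 88/145 = 0.60690
  stop: TP=28, FP=10+13+9=32, FN=12+9+6=27 → 56/115 = 0.48696
  noentry: TP=20, FP=6+9+10=25, FN=12+13+11=36 → 40/101 = 0.39604
  speed: TP=42, FP=5+6+11=22, FN=12+9+10=31 → 84/137 = 0.61314
Macro-F1 score = mean = (0.60690 + 0.48696 + 0.39604 + 0.61314) / 4 = 0.5258

0.5258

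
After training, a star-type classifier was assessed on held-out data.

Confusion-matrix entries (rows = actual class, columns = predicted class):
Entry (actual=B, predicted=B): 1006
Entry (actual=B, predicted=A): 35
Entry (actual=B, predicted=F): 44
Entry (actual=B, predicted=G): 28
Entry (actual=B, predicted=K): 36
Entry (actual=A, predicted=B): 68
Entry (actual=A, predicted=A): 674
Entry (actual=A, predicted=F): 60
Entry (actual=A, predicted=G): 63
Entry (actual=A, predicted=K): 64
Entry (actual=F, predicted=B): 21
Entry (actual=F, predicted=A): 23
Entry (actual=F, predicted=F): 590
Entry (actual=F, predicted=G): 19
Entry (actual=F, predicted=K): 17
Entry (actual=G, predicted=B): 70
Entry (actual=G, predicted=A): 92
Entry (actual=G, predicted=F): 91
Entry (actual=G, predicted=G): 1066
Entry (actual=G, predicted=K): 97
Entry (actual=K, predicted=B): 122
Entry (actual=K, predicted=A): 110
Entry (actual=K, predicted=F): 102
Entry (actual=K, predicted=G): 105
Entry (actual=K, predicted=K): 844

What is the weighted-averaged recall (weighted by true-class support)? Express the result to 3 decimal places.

0.767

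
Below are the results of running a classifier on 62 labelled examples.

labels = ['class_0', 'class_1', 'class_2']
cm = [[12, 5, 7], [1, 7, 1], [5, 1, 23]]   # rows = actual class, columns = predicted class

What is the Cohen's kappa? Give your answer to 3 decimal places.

0.482

Observed agreement pₒ = trace/N = 42/62 = 0.6774
Expected agreement pₑ = Σ (rowᵢ·colᵢ)/N² = (24·18 + 9·13 + 29·31)/62² = 0.3767
κ = (pₒ − pₑ)/(1 − pₑ) = (0.6774 − 0.3767)/(1 − 0.3767) = 0.482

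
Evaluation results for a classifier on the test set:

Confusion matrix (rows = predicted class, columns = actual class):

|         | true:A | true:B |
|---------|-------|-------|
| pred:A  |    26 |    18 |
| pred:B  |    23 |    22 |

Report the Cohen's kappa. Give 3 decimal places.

0.080

Observed agreement pₒ = trace/N = 48/89 = 0.5393
Expected agreement pₑ = Σ (rowᵢ·colᵢ)/N² = (49·44 + 40·45)/89² = 0.4994
κ = (pₒ − pₑ)/(1 − pₑ) = (0.5393 − 0.4994)/(1 − 0.4994) = 0.080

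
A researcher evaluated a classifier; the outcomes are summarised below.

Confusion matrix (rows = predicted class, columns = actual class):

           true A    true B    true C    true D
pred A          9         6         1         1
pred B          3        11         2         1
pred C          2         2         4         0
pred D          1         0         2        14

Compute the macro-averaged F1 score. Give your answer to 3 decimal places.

0.623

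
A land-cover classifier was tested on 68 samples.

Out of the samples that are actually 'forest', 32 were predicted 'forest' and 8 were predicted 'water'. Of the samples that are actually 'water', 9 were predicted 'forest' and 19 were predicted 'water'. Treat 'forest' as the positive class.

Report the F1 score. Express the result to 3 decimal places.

Precision = TP/(TP+FP) = 32/41 = 0.7805
Recall = TP/(TP+FN) = 32/40 = 0.8000
F1 = 2·TP/(2·TP+FP+FN) = 64/81 = 0.790

0.790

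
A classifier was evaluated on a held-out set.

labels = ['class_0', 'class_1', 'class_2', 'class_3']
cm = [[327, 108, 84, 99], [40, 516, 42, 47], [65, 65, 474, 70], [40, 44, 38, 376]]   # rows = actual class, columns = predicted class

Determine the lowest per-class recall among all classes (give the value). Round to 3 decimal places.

0.529

Per-class recall (TP/(TP+FN)):
  class_0: TP=327, FN=108+84+99=291 → 327/618 = 0.5291
  class_1: TP=516, FN=40+42+47=129 → 516/645 = 0.8000
  class_2: TP=474, FN=65+65+70=200 → 474/674 = 0.7033
  class_3: TP=376, FN=40+44+38=122 → 376/498 = 0.7550
Lowest is class 'class_0' with recall = 0.529.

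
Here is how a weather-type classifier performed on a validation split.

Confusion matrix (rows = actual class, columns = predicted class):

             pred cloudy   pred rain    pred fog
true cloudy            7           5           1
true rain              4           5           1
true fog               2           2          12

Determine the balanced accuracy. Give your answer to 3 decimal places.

Balanced accuracy = mean of per-class recall.
  cloudy: recall = 7/13 = 0.5385
  rain: recall = 5/10 = 0.5000
  fog: recall = 12/16 = 0.7500
Mean = (0.5385 + 0.5000 + 0.7500) / 3 = 0.596

0.596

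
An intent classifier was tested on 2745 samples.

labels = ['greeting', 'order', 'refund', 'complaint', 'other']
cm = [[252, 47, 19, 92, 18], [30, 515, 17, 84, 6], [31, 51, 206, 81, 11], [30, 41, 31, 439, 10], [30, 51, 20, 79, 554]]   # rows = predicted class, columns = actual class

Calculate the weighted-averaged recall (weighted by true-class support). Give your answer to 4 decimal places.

0.7162

Per-class recall (TP/(TP+FN)):
  greeting: TP=252, FN=30+31+30+30=121 → 252/373 = 0.67560
  order: TP=515, FN=47+51+41+51=190 → 515/705 = 0.73050
  refund: TP=206, FN=19+17+31+20=87 → 206/293 = 0.70307
  complaint: TP=439, FN=92+84+81+79=336 → 439/775 = 0.56645
  other: TP=554, FN=18+6+11+10=45 → 554/599 = 0.92487
Weighted-recall = Σ (supportᵢ/N)·recallᵢ with N=2745: (373/2745)·0.67560 + (705/2745)·0.73050 + (293/2745)·0.70307 + (775/2745)·0.56645 + (599/2745)·0.92487 = 0.7162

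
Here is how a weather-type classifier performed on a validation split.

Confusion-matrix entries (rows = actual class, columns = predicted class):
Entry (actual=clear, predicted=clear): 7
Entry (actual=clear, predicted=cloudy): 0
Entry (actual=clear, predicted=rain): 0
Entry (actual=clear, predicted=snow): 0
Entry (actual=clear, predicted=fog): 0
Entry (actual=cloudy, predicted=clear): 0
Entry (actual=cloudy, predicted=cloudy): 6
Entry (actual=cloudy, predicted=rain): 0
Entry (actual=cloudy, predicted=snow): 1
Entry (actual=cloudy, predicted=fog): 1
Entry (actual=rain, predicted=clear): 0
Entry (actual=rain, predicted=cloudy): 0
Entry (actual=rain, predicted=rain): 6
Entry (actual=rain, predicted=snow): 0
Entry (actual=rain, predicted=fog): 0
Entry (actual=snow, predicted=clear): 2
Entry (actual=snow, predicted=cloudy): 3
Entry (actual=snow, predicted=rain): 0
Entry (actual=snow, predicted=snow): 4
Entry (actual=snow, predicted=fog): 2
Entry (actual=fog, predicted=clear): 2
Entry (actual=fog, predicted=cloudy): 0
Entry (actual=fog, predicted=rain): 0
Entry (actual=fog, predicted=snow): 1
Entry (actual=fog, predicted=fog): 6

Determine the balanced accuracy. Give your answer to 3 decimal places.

Balanced accuracy = mean of per-class recall.
  clear: recall = 7/7 = 1.0000
  cloudy: recall = 6/8 = 0.7500
  rain: recall = 6/6 = 1.0000
  snow: recall = 4/11 = 0.3636
  fog: recall = 6/9 = 0.6667
Mean = (1.0000 + 0.7500 + 1.0000 + 0.3636 + 0.6667) / 5 = 0.756

0.756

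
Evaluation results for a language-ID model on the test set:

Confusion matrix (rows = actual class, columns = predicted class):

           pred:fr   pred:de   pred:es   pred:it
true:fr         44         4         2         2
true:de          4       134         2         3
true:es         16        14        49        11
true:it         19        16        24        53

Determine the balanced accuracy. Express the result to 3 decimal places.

0.700

Balanced accuracy = mean of per-class recall.
  fr: recall = 44/52 = 0.8462
  de: recall = 134/143 = 0.9371
  es: recall = 49/90 = 0.5444
  it: recall = 53/112 = 0.4732
Mean = (0.8462 + 0.9371 + 0.5444 + 0.4732) / 4 = 0.700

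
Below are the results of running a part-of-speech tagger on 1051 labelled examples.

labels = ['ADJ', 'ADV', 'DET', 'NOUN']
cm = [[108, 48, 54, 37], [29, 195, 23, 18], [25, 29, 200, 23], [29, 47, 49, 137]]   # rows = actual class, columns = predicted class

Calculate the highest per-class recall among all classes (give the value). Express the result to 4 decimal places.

Per-class recall (TP/(TP+FN)):
  ADJ: TP=108, FN=48+54+37=139 → 108/247 = 0.43725
  ADV: TP=195, FN=29+23+18=70 → 195/265 = 0.73585
  DET: TP=200, FN=25+29+23=77 → 200/277 = 0.72202
  NOUN: TP=137, FN=29+47+49=125 → 137/262 = 0.52290
Highest is class 'ADV' with recall = 0.7358.

0.7358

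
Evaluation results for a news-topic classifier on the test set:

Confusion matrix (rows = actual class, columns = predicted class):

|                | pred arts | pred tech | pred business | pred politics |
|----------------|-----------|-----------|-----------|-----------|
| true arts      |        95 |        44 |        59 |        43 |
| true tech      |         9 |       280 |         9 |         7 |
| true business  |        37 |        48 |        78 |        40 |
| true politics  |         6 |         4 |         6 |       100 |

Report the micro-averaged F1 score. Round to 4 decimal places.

Micro-averaging pools counts across classes: ΣTP=553, ΣFP=312, ΣFN=312.
Micro-F1 score = 2·TP/(2·TP+FP+FN) on pooled counts = 0.6393 (equals overall accuracy in single-label multiclass).

0.6393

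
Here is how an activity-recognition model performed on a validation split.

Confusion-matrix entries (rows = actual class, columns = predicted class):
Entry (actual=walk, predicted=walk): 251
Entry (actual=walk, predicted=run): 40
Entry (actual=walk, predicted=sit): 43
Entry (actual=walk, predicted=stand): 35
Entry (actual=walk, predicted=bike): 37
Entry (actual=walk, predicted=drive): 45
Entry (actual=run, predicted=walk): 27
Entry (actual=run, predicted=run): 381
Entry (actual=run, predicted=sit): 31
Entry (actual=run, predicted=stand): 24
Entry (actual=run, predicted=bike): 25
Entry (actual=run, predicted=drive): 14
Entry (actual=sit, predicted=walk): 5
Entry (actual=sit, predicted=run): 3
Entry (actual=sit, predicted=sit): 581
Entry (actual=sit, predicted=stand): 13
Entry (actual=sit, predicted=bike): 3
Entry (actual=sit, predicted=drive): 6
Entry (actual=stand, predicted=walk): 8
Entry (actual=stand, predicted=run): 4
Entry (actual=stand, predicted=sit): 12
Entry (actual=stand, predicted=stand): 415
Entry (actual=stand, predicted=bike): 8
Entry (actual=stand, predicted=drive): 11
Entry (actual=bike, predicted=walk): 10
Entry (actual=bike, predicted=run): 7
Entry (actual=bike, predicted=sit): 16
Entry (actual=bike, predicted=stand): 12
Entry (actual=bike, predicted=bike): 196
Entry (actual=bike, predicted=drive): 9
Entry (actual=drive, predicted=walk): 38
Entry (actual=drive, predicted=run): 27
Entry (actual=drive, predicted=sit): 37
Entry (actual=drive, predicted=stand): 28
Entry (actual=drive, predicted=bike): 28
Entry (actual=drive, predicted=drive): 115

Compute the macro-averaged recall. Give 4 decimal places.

Per-class recall (TP/(TP+FN)):
  walk: TP=251, FN=40+43+35+37+45=200 → 251/451 = 0.55654
  run: TP=381, FN=27+31+24+25+14=121 → 381/502 = 0.75896
  sit: TP=581, FN=5+3+13+3+6=30 → 581/611 = 0.95090
  stand: TP=415, FN=8+4+12+8+11=43 → 415/458 = 0.90611
  bike: TP=196, FN=10+7+16+12+9=54 → 196/250 = 0.78400
  drive: TP=115, FN=38+27+37+28+28=158 → 115/273 = 0.42125
Macro-recall = mean = (0.55654 + 0.75896 + 0.95090 + 0.90611 + 0.78400 + 0.42125) / 6 = 0.7296

0.7296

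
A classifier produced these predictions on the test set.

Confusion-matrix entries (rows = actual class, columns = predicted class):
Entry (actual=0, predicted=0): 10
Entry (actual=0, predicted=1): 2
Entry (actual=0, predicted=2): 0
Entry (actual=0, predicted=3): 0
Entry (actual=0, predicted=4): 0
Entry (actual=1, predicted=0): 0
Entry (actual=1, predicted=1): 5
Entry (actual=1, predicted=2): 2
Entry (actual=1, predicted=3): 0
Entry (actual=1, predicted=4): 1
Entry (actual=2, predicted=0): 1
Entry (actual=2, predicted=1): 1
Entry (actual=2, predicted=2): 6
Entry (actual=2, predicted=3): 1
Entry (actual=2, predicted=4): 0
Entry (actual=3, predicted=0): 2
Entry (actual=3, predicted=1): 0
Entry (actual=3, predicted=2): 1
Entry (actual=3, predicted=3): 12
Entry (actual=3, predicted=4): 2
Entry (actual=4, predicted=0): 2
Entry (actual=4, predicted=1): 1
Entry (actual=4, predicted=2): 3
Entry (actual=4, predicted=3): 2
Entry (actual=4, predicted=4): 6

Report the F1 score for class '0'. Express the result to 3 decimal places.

F1 score = 2·TP/(2·TP+FP+FN).
0: TP=10, FP=0+1+2+2=5, FN=2+0+0+0=2 → 20/27 = 0.7407

0.741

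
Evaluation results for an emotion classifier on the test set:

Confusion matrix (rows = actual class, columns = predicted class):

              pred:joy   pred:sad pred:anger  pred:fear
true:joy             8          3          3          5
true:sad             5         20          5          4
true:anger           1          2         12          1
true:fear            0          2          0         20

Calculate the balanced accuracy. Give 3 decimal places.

Balanced accuracy = mean of per-class recall.
  joy: recall = 8/19 = 0.4211
  sad: recall = 20/34 = 0.5882
  anger: recall = 12/16 = 0.7500
  fear: recall = 20/22 = 0.9091
Mean = (0.4211 + 0.5882 + 0.7500 + 0.9091) / 4 = 0.667

0.667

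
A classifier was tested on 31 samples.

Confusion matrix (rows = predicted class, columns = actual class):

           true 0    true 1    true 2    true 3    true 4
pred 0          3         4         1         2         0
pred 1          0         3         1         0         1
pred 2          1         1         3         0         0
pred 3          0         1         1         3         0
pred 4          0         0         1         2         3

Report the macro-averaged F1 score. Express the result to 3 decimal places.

Per-class F1 score (2·TP/(2·TP+FP+FN)):
  0: TP=3, FP=4+1+2+0=7, FN=0+1+0+0=1 → 6/14 = 0.4286
  1: TP=3, FP=0+1+0+1=2, FN=4+1+1+0=6 → 6/14 = 0.4286
  2: TP=3, FP=1+1+0+0=2, FN=1+1+1+1=4 → 6/12 = 0.5000
  3: TP=3, FP=0+1+1+0=2, FN=2+0+0+2=4 → 6/12 = 0.5000
  4: TP=3, FP=0+0+1+2=3, FN=0+1+0+0=1 → 6/10 = 0.6000
Macro-F1 score = mean = (0.4286 + 0.4286 + 0.5000 + 0.5000 + 0.6000) / 5 = 0.491

0.491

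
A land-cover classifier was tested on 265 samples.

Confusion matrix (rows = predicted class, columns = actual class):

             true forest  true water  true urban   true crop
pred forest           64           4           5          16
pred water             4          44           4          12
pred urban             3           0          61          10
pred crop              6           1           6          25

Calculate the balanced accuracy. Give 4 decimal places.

0.7321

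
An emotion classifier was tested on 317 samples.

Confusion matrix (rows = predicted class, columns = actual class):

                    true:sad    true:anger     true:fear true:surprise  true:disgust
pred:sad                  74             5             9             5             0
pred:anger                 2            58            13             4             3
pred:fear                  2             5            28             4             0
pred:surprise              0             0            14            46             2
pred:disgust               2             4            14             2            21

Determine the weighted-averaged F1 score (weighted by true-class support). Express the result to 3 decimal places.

0.701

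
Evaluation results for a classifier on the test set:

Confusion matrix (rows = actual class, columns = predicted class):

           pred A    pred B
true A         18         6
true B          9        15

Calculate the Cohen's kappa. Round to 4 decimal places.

0.3750

Observed agreement pₒ = trace/N = 33/48 = 0.68750
Expected agreement pₑ = Σ (rowᵢ·colᵢ)/N² = (24·27 + 24·21)/48² = 0.50000
κ = (pₒ − pₑ)/(1 − pₑ) = (0.68750 − 0.50000)/(1 − 0.50000) = 0.3750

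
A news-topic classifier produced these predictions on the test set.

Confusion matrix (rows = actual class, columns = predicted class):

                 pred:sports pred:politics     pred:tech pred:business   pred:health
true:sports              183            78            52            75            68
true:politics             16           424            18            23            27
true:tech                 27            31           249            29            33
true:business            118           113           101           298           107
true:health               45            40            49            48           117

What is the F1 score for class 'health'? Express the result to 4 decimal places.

0.3594

Take TP from the diagonal, FP from the rest of the 'health' prediction marginal, FN from the rest of the 'health' actual marginal.
F1 score = 2·TP/(2·TP+FP+FN).
health: TP=117, FP=68+27+33+107=235, FN=45+40+49+48=182 → 234/651 = 0.35945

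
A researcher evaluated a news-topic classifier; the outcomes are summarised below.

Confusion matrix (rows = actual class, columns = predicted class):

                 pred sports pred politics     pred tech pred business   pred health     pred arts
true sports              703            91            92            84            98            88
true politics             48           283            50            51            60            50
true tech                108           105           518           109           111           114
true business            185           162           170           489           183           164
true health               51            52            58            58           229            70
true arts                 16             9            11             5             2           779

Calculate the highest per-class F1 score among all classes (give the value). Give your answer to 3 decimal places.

Per-class F1 score (2·TP/(2·TP+FP+FN)):
  sports: TP=703, FP=48+108+185+51+16=408, FN=91+92+84+98+88=453 → 1406/2267 = 0.6202
  politics: TP=283, FP=91+105+162+52+9=419, FN=48+50+51+60+50=259 → 566/1244 = 0.4550
  tech: TP=518, FP=92+50+170+58+11=381, FN=108+105+109+111+114=547 → 1036/1964 = 0.5275
  business: TP=489, FP=84+51+109+58+5=307, FN=185+162+170+183+164=864 → 978/2149 = 0.4551
  health: TP=229, FP=98+60+111+183+2=454, FN=51+52+58+58+70=289 → 458/1201 = 0.3813
  arts: TP=779, FP=88+50+114+164+70=486, FN=16+9+11+5+2=43 → 1558/2087 = 0.7465
Highest is class 'arts' with F1 score = 0.747.

0.747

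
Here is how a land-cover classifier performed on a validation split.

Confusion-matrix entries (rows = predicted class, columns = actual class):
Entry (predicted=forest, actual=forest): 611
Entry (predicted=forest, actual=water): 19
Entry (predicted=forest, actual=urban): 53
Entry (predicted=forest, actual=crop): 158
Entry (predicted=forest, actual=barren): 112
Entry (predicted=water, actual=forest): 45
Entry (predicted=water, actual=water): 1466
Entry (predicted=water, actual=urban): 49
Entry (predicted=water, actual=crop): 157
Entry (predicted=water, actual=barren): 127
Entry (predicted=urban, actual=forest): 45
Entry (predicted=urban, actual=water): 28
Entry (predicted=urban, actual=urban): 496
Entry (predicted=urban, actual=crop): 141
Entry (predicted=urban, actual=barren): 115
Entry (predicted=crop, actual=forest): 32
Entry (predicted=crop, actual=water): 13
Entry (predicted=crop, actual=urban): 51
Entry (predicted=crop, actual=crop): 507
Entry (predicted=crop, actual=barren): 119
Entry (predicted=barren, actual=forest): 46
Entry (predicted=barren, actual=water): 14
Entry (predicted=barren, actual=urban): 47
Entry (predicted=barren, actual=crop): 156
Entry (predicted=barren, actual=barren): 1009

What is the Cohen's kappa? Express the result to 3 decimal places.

0.653

Observed agreement pₒ = trace/N = 4089/5616 = 0.7281
Expected agreement pₑ = Σ (rowᵢ·colᵢ)/N² = (779·953 + 1540·1844 + 696·825 + 1119·722 + 1482·1272)/5616² = 0.2172
κ = (pₒ − pₑ)/(1 − pₑ) = (0.7281 − 0.2172)/(1 − 0.2172) = 0.653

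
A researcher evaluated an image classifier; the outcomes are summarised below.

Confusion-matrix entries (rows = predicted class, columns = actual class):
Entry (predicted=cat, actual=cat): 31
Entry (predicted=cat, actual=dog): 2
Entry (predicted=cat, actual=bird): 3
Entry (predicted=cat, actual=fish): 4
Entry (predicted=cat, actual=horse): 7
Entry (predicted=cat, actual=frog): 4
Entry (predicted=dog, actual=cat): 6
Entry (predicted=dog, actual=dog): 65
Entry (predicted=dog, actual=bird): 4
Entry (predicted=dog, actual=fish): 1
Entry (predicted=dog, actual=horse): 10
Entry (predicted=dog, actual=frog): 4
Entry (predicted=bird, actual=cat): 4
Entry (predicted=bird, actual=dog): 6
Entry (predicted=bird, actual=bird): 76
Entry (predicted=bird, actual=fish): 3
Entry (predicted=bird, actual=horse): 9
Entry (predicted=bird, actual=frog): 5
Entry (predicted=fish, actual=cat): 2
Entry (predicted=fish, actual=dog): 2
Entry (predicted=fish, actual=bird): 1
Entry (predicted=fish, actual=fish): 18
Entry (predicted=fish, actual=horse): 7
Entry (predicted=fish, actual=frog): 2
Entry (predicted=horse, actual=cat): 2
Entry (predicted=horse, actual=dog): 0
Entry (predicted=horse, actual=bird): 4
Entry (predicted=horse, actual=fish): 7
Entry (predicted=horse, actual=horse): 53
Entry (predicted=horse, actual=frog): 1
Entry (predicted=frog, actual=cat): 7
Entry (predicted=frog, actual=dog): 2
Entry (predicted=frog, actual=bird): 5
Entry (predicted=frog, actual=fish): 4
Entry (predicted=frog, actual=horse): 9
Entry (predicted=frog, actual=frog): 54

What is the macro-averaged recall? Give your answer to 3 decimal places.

0.679

Per-class recall (TP/(TP+FN)):
  cat: TP=31, FN=6+4+2+2+7=21 → 31/52 = 0.5962
  dog: TP=65, FN=2+6+2+0+2=12 → 65/77 = 0.8442
  bird: TP=76, FN=3+4+1+4+5=17 → 76/93 = 0.8172
  fish: TP=18, FN=4+1+3+7+4=19 → 18/37 = 0.4865
  horse: TP=53, FN=7+10+9+7+9=42 → 53/95 = 0.5579
  frog: TP=54, FN=4+4+5+2+1=16 → 54/70 = 0.7714
Macro-recall = mean = (0.5962 + 0.8442 + 0.8172 + 0.4865 + 0.5579 + 0.7714) / 6 = 0.679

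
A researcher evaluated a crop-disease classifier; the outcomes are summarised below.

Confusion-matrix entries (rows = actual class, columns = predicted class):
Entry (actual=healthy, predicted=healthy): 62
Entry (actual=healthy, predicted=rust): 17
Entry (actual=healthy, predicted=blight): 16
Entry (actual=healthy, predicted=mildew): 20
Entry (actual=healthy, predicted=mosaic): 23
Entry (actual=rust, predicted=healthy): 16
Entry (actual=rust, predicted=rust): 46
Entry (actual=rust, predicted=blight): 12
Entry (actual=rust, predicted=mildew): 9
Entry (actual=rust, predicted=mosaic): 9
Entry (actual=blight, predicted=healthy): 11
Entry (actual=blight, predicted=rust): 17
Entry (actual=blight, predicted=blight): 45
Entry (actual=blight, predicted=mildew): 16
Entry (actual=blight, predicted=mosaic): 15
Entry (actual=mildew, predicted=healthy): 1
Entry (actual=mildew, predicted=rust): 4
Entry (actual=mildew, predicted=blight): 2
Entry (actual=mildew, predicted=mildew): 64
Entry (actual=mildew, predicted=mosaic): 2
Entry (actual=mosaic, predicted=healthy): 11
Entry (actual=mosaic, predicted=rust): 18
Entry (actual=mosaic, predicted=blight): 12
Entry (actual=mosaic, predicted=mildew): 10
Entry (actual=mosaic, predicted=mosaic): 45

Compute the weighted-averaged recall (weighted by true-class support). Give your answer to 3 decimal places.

0.521

Per-class recall (TP/(TP+FN)):
  healthy: TP=62, FN=17+16+20+23=76 → 62/138 = 0.4493
  rust: TP=46, FN=16+12+9+9=46 → 46/92 = 0.5000
  blight: TP=45, FN=11+17+16+15=59 → 45/104 = 0.4327
  mildew: TP=64, FN=1+4+2+2=9 → 64/73 = 0.8767
  mosaic: TP=45, FN=11+18+12+10=51 → 45/96 = 0.4688
Weighted-recall = Σ (supportᵢ/N)·recallᵢ with N=503: (138/503)·0.4493 + (92/503)·0.5000 + (104/503)·0.4327 + (73/503)·0.8767 + (96/503)·0.4688 = 0.521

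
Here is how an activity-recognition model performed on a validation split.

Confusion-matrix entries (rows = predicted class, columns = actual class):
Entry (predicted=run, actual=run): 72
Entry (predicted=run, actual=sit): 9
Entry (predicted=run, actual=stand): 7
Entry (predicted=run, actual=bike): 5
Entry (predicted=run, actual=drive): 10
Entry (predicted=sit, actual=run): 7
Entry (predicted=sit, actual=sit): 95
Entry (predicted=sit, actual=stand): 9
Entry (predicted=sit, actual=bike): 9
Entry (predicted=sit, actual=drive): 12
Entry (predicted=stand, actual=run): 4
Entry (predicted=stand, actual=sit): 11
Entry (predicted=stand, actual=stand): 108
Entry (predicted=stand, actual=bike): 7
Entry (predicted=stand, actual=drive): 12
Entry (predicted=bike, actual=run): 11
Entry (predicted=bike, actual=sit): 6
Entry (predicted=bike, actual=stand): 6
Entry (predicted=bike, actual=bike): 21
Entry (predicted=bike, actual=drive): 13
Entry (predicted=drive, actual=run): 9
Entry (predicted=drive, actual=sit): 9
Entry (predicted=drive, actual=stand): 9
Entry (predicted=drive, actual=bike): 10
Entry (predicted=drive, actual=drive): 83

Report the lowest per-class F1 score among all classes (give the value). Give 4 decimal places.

0.3853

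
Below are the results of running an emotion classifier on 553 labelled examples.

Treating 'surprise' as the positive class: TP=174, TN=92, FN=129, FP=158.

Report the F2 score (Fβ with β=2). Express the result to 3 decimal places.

0.563

Fβ = (1+β²)·TP / ((1+β²)·TP + β²·FN + FP), with β²=4
= 5·174 / (5·174 + 4·129 + 158) = 0.563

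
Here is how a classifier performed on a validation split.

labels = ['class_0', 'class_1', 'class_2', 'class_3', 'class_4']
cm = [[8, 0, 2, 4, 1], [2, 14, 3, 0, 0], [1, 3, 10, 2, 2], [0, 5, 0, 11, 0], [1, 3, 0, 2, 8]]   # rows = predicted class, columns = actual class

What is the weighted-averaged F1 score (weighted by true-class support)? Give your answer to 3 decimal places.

0.623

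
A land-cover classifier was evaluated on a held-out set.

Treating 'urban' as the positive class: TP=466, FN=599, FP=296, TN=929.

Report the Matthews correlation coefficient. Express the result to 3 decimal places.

MCC = (TP·TN − FP·FN) / √((TP+FP)(TP+FN)(TN+FP)(TN+FN))
Numerator = 466·929 − 296·599 = 255610
Denominator = √(762·1065·1225·1528) = √1519021854000 = 1232486.0462
MCC = 255610 / 1232486.0462 = 0.207

0.207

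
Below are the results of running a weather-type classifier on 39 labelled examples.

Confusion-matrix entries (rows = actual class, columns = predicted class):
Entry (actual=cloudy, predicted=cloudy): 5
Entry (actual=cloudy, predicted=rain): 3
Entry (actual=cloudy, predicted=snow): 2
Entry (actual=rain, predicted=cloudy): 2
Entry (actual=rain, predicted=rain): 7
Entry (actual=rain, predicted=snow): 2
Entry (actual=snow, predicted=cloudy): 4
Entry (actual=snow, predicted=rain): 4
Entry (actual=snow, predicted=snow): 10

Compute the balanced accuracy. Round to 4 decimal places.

Balanced accuracy = mean of per-class recall.
  cloudy: recall = 5/10 = 0.50000
  rain: recall = 7/11 = 0.63636
  snow: recall = 10/18 = 0.55556
Mean = (0.50000 + 0.63636 + 0.55556) / 3 = 0.5640

0.5640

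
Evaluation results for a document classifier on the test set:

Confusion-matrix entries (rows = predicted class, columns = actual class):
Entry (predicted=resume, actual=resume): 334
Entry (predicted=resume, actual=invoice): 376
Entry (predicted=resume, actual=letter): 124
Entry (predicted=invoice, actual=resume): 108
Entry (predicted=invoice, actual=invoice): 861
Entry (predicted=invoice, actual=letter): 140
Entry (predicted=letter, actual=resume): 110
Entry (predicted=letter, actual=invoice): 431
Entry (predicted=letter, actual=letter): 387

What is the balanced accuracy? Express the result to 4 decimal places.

Balanced accuracy = mean of per-class recall.
  resume: recall = 334/552 = 0.60507
  invoice: recall = 861/1668 = 0.51619
  letter: recall = 387/651 = 0.59447
Mean = (0.60507 + 0.51619 + 0.59447) / 3 = 0.5719

0.5719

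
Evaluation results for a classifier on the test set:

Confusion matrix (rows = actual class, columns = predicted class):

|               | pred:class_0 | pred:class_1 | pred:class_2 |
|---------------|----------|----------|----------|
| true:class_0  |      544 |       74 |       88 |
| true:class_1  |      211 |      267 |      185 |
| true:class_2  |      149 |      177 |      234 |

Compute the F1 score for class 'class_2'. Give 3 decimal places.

Take TP from the diagonal, FP from the rest of the 'class_2' prediction marginal, FN from the rest of the 'class_2' actual marginal.
F1 score = 2·TP/(2·TP+FP+FN).
class_2: TP=234, FP=88+185=273, FN=149+177=326 → 468/1067 = 0.4386

0.439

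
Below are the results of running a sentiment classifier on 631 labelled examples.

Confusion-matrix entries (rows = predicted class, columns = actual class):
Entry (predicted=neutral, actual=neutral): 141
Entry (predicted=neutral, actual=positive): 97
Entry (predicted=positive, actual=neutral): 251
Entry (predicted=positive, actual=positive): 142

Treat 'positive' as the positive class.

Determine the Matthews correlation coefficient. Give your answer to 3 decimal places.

MCC = (TP·TN − FP·FN) / √((TP+FP)(TP+FN)(TN+FP)(TN+FN))
Numerator = 142·141 − 251·97 = -4325
Denominator = √(393·239·392·238) = √8763013392 = 93610.9683
MCC = -4325 / 93610.9683 = -0.046

-0.046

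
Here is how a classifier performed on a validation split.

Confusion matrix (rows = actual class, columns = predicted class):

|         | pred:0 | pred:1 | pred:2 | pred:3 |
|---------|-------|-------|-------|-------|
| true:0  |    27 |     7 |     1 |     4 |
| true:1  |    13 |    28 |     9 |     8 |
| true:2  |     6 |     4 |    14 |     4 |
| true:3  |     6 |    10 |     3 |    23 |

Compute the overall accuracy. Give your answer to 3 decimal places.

Accuracy = trace / total = (27+28+14+23=92) / 167 = 92/167 = 0.551

0.551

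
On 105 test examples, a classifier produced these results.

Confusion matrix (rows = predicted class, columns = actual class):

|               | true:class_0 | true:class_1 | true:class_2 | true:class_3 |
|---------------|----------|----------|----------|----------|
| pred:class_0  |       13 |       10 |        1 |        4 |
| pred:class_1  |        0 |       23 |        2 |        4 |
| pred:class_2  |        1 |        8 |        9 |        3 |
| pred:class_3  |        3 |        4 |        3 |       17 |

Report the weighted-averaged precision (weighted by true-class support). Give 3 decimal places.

Per-class precision (TP/(TP+FP)):
  class_0: TP=13, FP=10+1+4=15 → 13/28 = 0.4643
  class_1: TP=23, FP=0+2+4=6 → 23/29 = 0.7931
  class_2: TP=9, FP=1+8+3=12 → 9/21 = 0.4286
  class_3: TP=17, FP=3+4+3=10 → 17/27 = 0.6296
Weighted-precision = Σ (supportᵢ/N)·precisionᵢ with N=105: (17/105)·0.4643 + (45/105)·0.7931 + (15/105)·0.4286 + (28/105)·0.6296 = 0.644

0.644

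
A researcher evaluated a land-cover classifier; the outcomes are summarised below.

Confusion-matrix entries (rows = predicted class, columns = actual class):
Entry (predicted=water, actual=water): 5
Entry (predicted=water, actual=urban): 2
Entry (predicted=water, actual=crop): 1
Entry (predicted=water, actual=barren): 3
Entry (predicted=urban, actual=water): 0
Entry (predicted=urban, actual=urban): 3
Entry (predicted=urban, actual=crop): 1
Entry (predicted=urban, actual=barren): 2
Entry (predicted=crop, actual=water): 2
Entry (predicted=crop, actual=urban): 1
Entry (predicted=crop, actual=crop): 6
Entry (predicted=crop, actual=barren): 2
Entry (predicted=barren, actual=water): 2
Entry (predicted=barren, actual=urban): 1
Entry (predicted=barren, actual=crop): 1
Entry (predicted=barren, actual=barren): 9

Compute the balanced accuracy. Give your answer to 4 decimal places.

Balanced accuracy = mean of per-class recall.
  water: recall = 5/9 = 0.55556
  urban: recall = 3/7 = 0.42857
  crop: recall = 6/9 = 0.66667
  barren: recall = 9/16 = 0.56250
Mean = (0.55556 + 0.42857 + 0.66667 + 0.56250) / 4 = 0.5533

0.5533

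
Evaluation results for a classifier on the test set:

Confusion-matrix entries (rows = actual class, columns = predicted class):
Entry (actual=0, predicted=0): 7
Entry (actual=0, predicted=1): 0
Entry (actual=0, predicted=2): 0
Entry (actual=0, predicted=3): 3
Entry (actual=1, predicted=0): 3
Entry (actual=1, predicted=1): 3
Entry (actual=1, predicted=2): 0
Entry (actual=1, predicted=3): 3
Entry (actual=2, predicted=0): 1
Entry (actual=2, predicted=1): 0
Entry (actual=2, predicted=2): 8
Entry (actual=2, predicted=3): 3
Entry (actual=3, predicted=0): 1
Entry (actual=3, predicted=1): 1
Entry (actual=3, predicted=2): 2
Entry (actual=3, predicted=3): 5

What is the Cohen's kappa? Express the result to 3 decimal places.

Observed agreement pₒ = trace/N = 23/40 = 0.5750
Expected agreement pₑ = Σ (rowᵢ·colᵢ)/N² = (10·12 + 9·4 + 12·10 + 9·14)/40² = 0.2513
κ = (pₒ − pₑ)/(1 − pₑ) = (0.5750 − 0.2513)/(1 − 0.2513) = 0.432

0.432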